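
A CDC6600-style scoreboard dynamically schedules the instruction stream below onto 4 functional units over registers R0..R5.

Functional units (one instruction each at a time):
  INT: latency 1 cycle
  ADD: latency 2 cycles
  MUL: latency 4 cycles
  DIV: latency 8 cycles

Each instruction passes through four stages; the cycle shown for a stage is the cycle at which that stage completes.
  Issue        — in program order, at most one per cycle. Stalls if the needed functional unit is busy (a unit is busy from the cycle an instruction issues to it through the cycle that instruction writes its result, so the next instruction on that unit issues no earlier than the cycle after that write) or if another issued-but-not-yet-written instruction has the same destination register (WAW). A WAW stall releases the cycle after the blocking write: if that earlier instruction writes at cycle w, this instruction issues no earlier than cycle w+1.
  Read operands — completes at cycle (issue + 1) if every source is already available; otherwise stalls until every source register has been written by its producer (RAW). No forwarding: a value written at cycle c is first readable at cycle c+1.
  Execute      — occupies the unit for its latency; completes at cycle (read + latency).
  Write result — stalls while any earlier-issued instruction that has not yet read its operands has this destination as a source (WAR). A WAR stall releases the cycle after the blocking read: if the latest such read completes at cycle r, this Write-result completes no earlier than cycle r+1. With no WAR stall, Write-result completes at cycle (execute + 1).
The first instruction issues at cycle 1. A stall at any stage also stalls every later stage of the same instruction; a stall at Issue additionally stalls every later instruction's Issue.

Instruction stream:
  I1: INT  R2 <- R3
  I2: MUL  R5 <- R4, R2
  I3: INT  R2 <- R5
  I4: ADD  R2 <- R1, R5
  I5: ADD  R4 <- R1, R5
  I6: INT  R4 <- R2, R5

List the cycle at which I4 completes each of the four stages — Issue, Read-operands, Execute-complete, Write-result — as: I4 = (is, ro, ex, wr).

I4 = (14, 15, 17, 18)

I1 -> (1, 2, 3, 4)
I2 -> (2, 5, 9, 10)  // RAW R2: wait I1 write@4
I3 -> (5, 11, 12, 13)  // struct: INT busy until I1 writes@4, RAW R5: wait I2 write@10
I4 -> (14, 15, 17, 18)  // WAW R2: wait I3 write@13
I5 -> (19, 20, 22, 23)  // struct: ADD busy until I4 writes@18
I6 -> (24, 25, 26, 27)  // WAW R4: wait I5 write@23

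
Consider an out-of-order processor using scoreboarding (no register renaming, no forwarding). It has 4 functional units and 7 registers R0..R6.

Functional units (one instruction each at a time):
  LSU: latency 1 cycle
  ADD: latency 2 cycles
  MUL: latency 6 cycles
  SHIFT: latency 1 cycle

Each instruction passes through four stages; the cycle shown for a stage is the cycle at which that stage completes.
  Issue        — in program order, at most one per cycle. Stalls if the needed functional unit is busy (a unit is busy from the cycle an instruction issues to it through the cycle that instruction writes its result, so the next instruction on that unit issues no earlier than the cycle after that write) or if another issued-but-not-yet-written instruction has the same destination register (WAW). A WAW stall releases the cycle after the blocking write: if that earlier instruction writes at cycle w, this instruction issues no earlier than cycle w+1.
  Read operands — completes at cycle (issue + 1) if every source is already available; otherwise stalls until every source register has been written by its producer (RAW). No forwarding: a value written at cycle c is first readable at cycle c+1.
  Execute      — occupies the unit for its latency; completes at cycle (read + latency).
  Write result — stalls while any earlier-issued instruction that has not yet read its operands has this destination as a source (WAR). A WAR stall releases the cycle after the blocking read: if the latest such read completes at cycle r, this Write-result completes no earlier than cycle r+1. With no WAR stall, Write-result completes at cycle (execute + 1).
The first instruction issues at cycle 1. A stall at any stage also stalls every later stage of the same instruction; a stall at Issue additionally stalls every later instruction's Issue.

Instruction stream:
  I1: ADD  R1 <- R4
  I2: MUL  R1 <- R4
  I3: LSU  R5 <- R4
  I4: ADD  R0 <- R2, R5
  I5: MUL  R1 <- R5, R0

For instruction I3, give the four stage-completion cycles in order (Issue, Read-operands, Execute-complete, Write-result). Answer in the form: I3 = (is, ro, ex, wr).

c1: I1 dispatched to ADD
c2: I1 operands ready
c4: I1 complete
c5: R1←I1
c6: I2 dispatched to MUL
c7: I2 operands ready | I3 dispatched to LSU
c8: I3 operands ready | I4 dispatched to ADD
c9: I3 complete
c10: R5←I3
c11: I4 operands ready
c13: I2 complete | I4 complete
c14: R1←I2 | R0←I4
c15: I5 dispatched to MUL
c16: I5 operands ready
c22: I5 complete
c23: R1←I5

I3 = (7, 8, 9, 10)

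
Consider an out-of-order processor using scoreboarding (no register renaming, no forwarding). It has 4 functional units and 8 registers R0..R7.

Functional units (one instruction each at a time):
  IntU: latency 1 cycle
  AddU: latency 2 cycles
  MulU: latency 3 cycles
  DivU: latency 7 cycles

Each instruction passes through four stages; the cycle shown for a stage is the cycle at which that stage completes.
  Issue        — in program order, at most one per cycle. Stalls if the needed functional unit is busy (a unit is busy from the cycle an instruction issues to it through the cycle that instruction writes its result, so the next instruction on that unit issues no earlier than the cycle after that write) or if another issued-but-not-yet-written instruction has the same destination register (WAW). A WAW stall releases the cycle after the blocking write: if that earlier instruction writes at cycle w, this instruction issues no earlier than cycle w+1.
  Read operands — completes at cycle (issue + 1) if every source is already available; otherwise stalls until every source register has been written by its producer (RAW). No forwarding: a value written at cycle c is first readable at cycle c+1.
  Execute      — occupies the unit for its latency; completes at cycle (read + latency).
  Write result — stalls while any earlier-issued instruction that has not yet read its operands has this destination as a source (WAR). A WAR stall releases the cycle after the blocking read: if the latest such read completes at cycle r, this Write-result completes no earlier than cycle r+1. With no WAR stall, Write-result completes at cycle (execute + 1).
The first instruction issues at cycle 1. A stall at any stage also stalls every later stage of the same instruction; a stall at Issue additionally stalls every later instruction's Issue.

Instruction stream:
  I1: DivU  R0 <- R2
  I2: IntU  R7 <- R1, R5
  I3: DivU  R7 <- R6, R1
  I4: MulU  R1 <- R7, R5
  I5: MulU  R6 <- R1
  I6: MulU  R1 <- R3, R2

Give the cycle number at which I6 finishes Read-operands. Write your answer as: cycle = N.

cycle = 33

1) issue 1, read 2, done 9, write 10
2) issue 2, read 3, done 4, write 5
3) issue 11, read 12, done 19, write 20  <struct: DivU busy until I1 writes@10>
4) issue 12, read 21, done 24, write 25  <RAW R7: wait I3 write@20>
5) issue 26, read 27, done 30, write 31  <struct: MulU busy until I4 writes@25>
6) issue 32, read 33, done 36, write 37  <struct: MulU busy until I5 writes@31>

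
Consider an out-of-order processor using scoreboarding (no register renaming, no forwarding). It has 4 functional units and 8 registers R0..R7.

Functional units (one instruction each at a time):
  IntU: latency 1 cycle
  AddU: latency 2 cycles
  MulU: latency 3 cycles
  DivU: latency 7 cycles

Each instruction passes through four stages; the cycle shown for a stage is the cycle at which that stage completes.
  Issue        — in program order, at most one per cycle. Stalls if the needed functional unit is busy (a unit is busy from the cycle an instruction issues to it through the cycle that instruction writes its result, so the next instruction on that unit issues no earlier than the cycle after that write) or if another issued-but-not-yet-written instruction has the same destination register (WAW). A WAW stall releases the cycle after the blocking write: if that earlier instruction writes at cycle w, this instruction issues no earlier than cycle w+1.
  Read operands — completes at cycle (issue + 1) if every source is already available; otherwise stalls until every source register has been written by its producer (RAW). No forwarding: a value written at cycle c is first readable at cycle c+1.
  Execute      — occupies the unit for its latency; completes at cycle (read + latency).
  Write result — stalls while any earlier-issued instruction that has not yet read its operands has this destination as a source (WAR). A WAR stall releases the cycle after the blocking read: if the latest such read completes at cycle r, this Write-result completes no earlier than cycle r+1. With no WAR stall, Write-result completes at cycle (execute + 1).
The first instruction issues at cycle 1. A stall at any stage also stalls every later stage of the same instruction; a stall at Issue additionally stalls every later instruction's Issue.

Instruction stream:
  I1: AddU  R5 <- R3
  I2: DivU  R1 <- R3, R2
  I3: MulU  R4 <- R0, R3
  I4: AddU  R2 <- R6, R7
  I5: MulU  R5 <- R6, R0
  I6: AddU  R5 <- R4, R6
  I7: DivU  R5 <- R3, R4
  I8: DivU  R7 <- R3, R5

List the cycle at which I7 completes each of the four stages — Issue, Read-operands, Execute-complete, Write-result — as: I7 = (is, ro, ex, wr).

I1: IS=1 RO=2 EX=4 WR=5
I2: IS=2 RO=3 EX=10 WR=11
I3: IS=3 RO=4 EX=7 WR=8
I4: IS=6 RO=7 EX=9 WR=10  [struct: AddU busy until I1 writes@5]
I5: IS=9 RO=10 EX=13 WR=14  [struct: MulU busy until I3 writes@8]
I6: IS=15 RO=16 EX=18 WR=19  [WAW R5: wait I5 write@14]
I7: IS=20 RO=21 EX=28 WR=29  [WAW R5: wait I6 write@19]
I8: IS=30 RO=31 EX=38 WR=39  [struct: DivU busy until I7 writes@29]

I7 = (20, 21, 28, 29)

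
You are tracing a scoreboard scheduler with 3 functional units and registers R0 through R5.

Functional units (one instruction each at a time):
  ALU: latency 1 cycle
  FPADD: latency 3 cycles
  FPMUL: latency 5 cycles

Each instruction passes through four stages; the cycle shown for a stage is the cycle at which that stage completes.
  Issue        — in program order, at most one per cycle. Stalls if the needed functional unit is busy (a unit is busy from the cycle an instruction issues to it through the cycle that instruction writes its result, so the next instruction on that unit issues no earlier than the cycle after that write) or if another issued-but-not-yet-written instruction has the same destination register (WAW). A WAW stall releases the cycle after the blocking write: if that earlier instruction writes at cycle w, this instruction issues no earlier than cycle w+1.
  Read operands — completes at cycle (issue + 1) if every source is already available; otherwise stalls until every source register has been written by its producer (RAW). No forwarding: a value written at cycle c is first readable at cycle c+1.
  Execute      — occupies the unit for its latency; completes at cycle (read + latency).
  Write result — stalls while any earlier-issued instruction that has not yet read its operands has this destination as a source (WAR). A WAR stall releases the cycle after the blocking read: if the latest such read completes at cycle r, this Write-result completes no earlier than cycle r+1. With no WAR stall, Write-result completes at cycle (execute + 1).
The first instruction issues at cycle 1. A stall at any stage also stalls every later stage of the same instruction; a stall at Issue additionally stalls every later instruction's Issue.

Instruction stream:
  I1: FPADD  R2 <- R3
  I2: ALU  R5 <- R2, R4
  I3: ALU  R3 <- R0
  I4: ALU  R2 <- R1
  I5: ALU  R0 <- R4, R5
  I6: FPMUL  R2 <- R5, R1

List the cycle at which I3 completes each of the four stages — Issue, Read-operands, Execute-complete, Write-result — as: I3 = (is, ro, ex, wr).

I3 = (10, 11, 12, 13)

1) issue 1, read 2, done 5, write 6
2) issue 2, read 7, done 8, write 9  <RAW R2: wait I1 write@6>
3) issue 10, read 11, done 12, write 13  <struct: ALU busy until I2 writes@9>
4) issue 14, read 15, done 16, write 17  <struct: ALU busy until I3 writes@13>
5) issue 18, read 19, done 20, write 21  <struct: ALU busy until I4 writes@17>
6) issue 19, read 20, done 25, write 26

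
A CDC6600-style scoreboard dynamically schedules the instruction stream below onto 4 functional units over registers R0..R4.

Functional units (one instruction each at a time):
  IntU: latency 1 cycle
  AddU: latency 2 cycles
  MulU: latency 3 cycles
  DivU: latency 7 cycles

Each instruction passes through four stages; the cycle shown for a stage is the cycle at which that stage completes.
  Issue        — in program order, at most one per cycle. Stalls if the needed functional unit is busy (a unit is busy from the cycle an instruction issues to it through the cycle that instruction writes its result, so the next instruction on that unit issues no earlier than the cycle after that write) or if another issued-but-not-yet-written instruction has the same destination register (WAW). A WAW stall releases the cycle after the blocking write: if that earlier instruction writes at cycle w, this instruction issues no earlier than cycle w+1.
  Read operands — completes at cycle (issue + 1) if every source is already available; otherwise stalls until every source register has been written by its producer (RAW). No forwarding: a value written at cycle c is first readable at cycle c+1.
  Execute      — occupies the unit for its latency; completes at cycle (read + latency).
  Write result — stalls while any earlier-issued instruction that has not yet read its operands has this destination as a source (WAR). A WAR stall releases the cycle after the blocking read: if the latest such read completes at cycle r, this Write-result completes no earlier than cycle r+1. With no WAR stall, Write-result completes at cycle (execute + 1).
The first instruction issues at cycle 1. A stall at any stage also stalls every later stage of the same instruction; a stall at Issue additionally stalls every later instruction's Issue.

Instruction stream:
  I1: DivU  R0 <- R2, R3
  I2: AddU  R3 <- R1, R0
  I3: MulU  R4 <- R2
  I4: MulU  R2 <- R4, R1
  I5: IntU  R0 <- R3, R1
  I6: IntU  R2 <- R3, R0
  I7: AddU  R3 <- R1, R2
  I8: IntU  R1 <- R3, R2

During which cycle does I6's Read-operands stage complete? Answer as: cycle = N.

cycle = 19

c1: I1→DivU
c2: I1 RO; I2→AddU
c3: I3→MulU
c4: I3 RO
c7: I3 EX
c8: I3 WR R4
c9: I1 EX; I4→MulU
c10: I1 WR R0; I4 RO
c11: I2 RO; I5→IntU
c13: I2 EX; I4 EX
c14: I2 WR R3; I4 WR R2
c15: I5 RO
c16: I5 EX
c17: I5 WR R0
c18: I6→IntU
c19: I6 RO; I7→AddU
c20: I6 EX
c21: I6 WR R2
c22: I7 RO; I8→IntU
c24: I7 EX
c25: I7 WR R3
c26: I8 RO
c27: I8 EX
c28: I8 WR R1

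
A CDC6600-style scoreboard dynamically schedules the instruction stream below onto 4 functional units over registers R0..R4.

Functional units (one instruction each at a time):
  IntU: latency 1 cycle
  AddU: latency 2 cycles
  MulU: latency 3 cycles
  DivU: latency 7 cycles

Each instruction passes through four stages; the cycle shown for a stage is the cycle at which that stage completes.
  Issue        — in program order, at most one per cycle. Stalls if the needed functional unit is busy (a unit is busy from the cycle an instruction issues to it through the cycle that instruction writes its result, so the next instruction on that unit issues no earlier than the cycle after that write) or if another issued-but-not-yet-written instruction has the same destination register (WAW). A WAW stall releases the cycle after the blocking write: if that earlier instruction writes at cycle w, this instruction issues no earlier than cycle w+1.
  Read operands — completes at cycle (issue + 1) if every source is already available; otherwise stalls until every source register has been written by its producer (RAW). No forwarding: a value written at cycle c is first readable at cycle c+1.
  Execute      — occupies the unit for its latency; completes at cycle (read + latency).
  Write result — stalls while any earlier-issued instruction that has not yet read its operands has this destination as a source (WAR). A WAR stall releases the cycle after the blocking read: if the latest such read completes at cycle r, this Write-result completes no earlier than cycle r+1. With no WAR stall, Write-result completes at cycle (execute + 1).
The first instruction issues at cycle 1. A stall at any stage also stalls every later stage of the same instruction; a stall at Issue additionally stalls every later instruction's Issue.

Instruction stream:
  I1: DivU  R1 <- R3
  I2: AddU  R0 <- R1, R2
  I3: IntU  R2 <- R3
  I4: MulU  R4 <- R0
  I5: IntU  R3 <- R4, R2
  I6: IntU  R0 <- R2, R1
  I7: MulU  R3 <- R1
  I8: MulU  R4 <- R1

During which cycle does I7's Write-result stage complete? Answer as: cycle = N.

c1: issue I1 (DivU)
c2: I1 read-ops · issue I2 (AddU)
c3: issue I3 (IntU)
c4: I3 read-ops · issue I4 (MulU)
c5: I3 finished on IntU
c9: I1 finished on DivU
c10: I1→R1
c11: I2 read-ops
c12: I3→R2
c13: I2 finished on AddU · issue I5 (IntU)
c14: I2→R0
c15: I4 read-ops
c18: I4 finished on MulU
c19: I4→R4
c20: I5 read-ops
c21: I5 finished on IntU
c22: I5→R3
c23: issue I6 (IntU)
c24: I6 read-ops · issue I7 (MulU)
c25: I6 finished on IntU · I7 read-ops
c26: I6→R0
c28: I7 finished on MulU
c29: I7→R3
c30: issue I8 (MulU)
c31: I8 read-ops
c34: I8 finished on MulU
c35: I8→R4

cycle = 29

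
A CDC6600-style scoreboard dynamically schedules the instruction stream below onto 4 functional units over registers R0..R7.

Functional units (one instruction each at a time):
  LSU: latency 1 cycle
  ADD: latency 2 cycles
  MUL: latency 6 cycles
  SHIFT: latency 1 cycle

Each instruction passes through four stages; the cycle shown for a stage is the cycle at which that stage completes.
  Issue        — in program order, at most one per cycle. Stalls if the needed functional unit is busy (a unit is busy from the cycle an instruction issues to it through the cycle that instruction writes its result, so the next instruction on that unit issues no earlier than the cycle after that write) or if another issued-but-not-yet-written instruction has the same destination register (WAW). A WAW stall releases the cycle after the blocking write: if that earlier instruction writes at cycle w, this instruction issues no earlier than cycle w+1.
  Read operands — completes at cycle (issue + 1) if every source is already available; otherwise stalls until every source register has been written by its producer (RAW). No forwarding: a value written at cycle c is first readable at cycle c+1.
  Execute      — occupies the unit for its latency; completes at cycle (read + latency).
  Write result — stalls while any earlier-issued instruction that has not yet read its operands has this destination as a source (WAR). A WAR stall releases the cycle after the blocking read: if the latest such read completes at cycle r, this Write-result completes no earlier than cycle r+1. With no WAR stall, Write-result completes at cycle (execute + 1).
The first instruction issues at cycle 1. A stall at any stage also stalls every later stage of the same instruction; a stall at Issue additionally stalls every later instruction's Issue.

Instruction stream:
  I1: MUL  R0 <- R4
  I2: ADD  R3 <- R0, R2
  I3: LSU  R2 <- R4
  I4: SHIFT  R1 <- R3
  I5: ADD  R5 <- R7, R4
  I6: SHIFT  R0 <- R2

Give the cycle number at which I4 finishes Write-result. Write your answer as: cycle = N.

[I1] 1/2/8/9
[I2] 2/10/12/13  (RAW R0: wait I1 write@9)
[I3] 3/4/5/11  (WAR R2: wait I2 read@10)
[I4] 4/14/15/16  (RAW R3: wait I2 write@13)
[I5] 14/15/17/18  (struct: ADD busy until I2 writes@13)
[I6] 17/18/19/20  (struct: SHIFT busy until I4 writes@16)

cycle = 16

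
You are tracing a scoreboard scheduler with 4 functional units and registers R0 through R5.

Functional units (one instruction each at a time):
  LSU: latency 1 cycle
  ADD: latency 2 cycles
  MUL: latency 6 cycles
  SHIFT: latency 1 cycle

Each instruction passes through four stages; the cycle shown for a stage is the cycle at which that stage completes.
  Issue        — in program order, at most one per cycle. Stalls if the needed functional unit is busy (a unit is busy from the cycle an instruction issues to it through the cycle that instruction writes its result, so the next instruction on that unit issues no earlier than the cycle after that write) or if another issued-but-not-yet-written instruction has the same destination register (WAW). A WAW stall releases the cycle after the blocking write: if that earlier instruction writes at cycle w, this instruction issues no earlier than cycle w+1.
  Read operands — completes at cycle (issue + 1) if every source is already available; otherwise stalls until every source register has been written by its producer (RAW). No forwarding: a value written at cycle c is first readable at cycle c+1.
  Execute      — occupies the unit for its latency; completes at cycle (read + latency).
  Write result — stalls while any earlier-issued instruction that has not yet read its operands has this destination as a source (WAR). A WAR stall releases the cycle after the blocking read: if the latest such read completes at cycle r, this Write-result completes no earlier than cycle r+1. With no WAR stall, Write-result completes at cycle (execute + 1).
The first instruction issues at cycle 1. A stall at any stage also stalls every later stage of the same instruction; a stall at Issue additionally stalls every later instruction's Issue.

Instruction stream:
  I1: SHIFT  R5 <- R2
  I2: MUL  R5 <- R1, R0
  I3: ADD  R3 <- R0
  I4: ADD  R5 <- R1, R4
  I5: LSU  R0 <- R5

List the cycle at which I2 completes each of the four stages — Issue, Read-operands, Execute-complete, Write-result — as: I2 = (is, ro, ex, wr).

t=1  I1→SHIFT
t=2  I1 RO
t=3  I1 EX
t=4  I1 WR R5
t=5  I2→MUL
t=6  I2 RO, I3→ADD
t=7  I3 RO
t=9  I3 EX
t=10  I3 WR R3
t=12  I2 EX
t=13  I2 WR R5
t=14  I4→ADD
t=15  I4 RO, I5→LSU
t=17  I4 EX
t=18  I4 WR R5
t=19  I5 RO
t=20  I5 EX
t=21  I5 WR R0

I2 = (5, 6, 12, 13)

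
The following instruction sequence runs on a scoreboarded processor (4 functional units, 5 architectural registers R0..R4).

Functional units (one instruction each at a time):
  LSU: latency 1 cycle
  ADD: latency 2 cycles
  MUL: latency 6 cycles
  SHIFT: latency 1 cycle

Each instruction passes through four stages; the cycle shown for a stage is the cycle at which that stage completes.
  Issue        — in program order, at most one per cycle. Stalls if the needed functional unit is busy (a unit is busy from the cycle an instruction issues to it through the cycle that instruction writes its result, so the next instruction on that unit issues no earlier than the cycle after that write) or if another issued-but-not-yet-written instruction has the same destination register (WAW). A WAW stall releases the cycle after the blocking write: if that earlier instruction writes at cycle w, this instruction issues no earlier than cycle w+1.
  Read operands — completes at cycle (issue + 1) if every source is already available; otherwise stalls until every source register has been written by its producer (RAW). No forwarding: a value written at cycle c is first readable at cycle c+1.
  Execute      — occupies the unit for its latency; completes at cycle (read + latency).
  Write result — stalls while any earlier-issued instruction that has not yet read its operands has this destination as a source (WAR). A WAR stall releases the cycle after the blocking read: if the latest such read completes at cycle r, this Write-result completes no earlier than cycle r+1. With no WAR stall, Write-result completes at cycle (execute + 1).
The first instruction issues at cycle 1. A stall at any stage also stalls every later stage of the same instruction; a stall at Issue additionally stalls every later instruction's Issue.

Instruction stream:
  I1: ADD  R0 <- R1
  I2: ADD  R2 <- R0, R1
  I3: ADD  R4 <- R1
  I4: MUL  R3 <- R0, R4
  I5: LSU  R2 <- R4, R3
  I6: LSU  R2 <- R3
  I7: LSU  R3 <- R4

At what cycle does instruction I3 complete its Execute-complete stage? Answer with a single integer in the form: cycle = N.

cycle 1: issue I1 (ADD)
cycle 2: I1 read-ops
cycle 4: I1 finished on ADD
cycle 5: I1→R0
cycle 6: issue I2 (ADD)
cycle 7: I2 read-ops
cycle 9: I2 finished on ADD
cycle 10: I2→R2
cycle 11: issue I3 (ADD)
cycle 12: I3 read-ops | issue I4 (MUL)
cycle 13: issue I5 (LSU)
cycle 14: I3 finished on ADD
cycle 15: I3→R4
cycle 16: I4 read-ops
cycle 22: I4 finished on MUL
cycle 23: I4→R3
cycle 24: I5 read-ops
cycle 25: I5 finished on LSU
cycle 26: I5→R2
cycle 27: issue I6 (LSU)
cycle 28: I6 read-ops
cycle 29: I6 finished on LSU
cycle 30: I6→R2
cycle 31: issue I7 (LSU)
cycle 32: I7 read-ops
cycle 33: I7 finished on LSU
cycle 34: I7→R3

cycle = 14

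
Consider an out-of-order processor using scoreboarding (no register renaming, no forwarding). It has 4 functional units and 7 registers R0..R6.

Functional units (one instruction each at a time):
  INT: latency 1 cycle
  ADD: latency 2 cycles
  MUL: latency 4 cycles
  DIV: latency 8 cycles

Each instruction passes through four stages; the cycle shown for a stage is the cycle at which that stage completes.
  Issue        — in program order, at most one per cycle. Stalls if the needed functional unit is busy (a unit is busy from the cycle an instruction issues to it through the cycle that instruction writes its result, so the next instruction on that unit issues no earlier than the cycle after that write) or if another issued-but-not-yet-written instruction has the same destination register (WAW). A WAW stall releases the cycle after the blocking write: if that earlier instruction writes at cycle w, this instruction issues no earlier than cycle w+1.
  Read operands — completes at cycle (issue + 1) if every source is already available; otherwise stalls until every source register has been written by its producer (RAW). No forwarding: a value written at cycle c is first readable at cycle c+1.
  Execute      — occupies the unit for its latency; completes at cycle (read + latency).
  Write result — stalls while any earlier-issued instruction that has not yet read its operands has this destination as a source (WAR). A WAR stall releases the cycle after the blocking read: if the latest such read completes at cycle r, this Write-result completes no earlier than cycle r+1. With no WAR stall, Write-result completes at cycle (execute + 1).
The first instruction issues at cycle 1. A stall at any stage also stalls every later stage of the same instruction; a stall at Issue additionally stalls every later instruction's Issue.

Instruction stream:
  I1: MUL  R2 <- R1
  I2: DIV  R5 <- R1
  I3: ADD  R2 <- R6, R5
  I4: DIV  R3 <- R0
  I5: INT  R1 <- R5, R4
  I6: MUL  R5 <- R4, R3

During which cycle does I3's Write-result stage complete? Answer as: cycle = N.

cycle = 16

c1: I1 issues→MUL
c2: I1 reads, I2 issues→DIV
c3: I2 reads
c6: I1 exec-done
c7: I1 writes R2
c8: I3 issues→ADD
c11: I2 exec-done
c12: I2 writes R5
c13: I3 reads, I4 issues→DIV
c14: I4 reads, I5 issues→INT
c15: I3 exec-done, I5 reads, I6 issues→MUL
c16: I3 writes R2, I5 exec-done
c17: I5 writes R1
c22: I4 exec-done
c23: I4 writes R3
c24: I6 reads
c28: I6 exec-done
c29: I6 writes R5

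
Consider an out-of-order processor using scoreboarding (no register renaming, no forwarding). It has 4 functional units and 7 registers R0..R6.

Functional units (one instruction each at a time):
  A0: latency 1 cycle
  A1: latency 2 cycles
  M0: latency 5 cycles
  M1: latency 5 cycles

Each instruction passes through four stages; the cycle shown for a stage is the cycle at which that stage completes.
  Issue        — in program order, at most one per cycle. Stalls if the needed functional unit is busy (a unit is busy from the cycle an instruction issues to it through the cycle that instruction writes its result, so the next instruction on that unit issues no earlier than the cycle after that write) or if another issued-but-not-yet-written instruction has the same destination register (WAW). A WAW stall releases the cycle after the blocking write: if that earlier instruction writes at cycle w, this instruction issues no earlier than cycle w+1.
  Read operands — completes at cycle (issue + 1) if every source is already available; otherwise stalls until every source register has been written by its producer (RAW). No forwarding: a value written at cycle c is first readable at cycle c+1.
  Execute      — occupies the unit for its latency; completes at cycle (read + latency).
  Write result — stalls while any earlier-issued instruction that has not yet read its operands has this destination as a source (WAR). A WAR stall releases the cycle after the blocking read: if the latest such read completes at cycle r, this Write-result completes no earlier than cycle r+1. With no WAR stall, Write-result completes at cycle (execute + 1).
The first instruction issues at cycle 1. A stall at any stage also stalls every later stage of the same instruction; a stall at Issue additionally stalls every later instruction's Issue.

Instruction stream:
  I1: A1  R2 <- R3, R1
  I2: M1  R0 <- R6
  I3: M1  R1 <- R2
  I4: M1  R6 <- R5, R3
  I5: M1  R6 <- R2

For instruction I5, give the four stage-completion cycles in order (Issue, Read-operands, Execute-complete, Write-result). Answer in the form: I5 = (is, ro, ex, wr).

I5 = (26, 27, 32, 33)

t=1  I1 issues→A1
t=2  I1 reads; I2 issues→M1
t=3  I2 reads
t=4  I1 exec-done
t=5  I1 writes R2
t=8  I2 exec-done
t=9  I2 writes R0
t=10  I3 issues→M1
t=11  I3 reads
t=16  I3 exec-done
t=17  I3 writes R1
t=18  I4 issues→M1
t=19  I4 reads
t=24  I4 exec-done
t=25  I4 writes R6
t=26  I5 issues→M1
t=27  I5 reads
t=32  I5 exec-done
t=33  I5 writes R6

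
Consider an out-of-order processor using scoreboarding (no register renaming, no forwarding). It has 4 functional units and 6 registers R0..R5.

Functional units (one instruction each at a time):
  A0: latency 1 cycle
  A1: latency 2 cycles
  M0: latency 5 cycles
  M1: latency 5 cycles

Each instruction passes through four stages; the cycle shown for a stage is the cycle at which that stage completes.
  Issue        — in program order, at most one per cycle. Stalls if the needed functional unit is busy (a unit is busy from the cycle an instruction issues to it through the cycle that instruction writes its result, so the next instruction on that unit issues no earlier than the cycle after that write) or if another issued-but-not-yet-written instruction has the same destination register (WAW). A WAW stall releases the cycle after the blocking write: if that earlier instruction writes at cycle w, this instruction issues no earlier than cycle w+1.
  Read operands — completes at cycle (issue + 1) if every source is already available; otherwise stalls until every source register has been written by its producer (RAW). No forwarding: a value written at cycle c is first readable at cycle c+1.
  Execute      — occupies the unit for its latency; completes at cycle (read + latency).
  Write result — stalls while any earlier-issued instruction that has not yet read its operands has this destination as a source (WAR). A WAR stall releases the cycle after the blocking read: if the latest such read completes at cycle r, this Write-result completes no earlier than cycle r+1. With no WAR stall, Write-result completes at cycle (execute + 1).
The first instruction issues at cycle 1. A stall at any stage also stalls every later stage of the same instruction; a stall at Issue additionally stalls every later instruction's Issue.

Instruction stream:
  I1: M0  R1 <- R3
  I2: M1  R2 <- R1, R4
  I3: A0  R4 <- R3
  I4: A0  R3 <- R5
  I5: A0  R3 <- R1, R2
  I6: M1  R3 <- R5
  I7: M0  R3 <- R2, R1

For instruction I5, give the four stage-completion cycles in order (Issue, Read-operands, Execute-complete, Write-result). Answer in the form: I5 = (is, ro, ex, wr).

I5 = (15, 16, 17, 18)

[I1] 1/2/7/8
[I2] 2/9/14/15  (RAW R1: wait I1 write@8)
[I3] 3/4/5/10  (WAR R4: wait I2 read@9)
[I4] 11/12/13/14  (struct: A0 busy until I3 writes@10)
[I5] 15/16/17/18  (struct: A0 busy until I4 writes@14)
[I6] 19/20/25/26  (WAW R3: wait I5 write@18)
[I7] 27/28/33/34  (WAW R3: wait I6 write@26)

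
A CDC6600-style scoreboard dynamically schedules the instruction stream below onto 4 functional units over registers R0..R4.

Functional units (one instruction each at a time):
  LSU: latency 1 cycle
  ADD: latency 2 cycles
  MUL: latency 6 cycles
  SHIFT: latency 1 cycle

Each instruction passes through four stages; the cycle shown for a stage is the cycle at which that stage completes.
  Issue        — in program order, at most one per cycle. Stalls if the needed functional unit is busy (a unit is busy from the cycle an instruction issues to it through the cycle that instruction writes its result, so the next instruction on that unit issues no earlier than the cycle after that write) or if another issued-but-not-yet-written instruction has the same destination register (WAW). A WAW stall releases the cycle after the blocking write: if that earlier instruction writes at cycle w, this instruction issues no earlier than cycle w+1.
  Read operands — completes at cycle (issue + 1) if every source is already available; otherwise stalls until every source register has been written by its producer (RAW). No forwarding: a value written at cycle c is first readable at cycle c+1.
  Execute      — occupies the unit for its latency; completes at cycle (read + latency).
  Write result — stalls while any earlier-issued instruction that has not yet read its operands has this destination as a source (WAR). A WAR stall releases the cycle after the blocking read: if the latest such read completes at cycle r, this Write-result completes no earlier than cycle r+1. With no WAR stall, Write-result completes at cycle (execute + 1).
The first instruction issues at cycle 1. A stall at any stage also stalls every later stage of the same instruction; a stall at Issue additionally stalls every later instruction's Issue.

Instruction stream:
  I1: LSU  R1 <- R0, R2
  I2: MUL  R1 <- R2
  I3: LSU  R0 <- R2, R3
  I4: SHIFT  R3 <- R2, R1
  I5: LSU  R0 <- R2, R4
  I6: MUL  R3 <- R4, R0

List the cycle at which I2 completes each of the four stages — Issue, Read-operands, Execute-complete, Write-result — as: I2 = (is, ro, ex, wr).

I2 = (5, 6, 12, 13)

I1: IS=1 RO=2 EX=3 WR=4
I2: IS=5 RO=6 EX=12 WR=13  [WAW R1: wait I1 write@4]
I3: IS=6 RO=7 EX=8 WR=9
I4: IS=7 RO=14 EX=15 WR=16  [RAW R1: wait I2 write@13]
I5: IS=10 RO=11 EX=12 WR=13  [struct: LSU busy until I3 writes@9]
I6: IS=17 RO=18 EX=24 WR=25  [WAW R3: wait I4 write@16]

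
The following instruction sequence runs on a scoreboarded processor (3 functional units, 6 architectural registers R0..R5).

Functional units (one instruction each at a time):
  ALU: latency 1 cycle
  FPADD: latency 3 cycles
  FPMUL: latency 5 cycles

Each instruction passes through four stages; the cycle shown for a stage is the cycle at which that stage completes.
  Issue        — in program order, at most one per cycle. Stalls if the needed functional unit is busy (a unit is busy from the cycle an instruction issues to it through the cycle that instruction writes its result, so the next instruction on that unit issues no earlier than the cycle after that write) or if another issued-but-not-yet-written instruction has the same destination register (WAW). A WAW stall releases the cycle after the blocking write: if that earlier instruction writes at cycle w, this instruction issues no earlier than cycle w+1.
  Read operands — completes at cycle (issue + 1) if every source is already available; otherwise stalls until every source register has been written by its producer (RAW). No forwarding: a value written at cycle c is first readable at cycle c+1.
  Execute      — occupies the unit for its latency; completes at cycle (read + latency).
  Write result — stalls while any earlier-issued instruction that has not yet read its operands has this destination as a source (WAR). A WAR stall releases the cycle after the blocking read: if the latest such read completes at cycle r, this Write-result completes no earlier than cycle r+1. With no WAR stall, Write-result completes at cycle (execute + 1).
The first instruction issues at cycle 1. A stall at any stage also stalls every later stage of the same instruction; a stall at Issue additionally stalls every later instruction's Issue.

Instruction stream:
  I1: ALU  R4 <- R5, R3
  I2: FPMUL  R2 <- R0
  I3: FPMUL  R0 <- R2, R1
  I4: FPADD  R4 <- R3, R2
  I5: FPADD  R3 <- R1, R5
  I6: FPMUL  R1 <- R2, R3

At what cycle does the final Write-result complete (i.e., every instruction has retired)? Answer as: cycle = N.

  I1 | 1 | 2 | 3 | 4
  I2 | 2 | 3 | 8 | 9
  I3 | 10 | 11 | 16 | 17   struct: FPMUL busy until I2 writes@9
  I4 | 11 | 12 | 15 | 16
  I5 | 17 | 18 | 21 | 22   struct: FPADD busy until I4 writes@16
  I6 | 18 | 23 | 28 | 29   RAW R3: wait I5 write@22

cycle = 29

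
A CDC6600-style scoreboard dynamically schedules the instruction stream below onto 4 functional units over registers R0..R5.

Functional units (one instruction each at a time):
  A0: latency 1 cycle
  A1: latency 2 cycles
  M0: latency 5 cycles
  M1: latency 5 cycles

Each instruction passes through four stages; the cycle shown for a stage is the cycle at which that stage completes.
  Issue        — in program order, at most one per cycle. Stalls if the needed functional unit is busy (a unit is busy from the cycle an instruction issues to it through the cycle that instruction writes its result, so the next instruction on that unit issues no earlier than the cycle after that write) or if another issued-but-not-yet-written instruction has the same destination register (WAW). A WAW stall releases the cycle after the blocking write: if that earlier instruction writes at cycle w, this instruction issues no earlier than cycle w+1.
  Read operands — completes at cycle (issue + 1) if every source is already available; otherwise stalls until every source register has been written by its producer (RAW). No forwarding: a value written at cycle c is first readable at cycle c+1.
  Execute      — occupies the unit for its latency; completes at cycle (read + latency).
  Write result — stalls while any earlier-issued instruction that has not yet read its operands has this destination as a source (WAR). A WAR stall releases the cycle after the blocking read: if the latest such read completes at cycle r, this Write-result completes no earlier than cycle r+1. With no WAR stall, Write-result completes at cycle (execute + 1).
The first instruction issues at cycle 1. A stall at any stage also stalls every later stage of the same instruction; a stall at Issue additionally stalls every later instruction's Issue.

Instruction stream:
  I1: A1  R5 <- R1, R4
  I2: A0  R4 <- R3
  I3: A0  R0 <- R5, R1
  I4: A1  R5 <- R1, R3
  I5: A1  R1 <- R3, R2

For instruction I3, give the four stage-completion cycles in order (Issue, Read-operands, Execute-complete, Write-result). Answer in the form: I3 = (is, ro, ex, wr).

cycle 1: I1→A1
cycle 2: I1 RO | I2→A0
cycle 3: I2 RO
cycle 4: I1 EX | I2 EX
cycle 5: I1 WR R5 | I2 WR R4
cycle 6: I3→A0
cycle 7: I3 RO | I4→A1
cycle 8: I3 EX | I4 RO
cycle 9: I3 WR R0
cycle 10: I4 EX
cycle 11: I4 WR R5
cycle 12: I5→A1
cycle 13: I5 RO
cycle 15: I5 EX
cycle 16: I5 WR R1

I3 = (6, 7, 8, 9)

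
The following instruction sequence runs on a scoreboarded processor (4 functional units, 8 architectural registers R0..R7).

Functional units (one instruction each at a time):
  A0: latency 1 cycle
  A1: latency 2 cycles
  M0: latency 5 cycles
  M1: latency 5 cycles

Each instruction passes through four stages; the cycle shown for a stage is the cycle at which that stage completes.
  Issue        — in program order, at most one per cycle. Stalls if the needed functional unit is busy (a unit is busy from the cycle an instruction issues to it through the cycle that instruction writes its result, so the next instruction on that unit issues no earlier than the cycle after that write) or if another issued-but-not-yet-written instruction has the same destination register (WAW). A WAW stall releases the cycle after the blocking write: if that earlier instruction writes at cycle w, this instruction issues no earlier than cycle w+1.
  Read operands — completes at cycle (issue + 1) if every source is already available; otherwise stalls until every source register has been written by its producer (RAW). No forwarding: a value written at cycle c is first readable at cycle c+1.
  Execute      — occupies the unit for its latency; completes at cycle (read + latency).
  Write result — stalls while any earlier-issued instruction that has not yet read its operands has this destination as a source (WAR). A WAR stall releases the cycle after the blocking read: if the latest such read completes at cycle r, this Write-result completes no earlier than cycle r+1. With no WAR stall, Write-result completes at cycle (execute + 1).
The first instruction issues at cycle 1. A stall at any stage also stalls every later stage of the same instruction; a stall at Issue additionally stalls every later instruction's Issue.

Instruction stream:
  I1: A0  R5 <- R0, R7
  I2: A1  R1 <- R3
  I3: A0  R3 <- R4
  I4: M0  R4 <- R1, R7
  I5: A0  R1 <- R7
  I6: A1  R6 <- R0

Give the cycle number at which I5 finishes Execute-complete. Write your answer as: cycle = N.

cycle = 11

1) issue 1, read 2, done 3, write 4
2) issue 2, read 3, done 5, write 6
3) issue 5, read 6, done 7, write 8  <struct: A0 busy until I1 writes@4>
4) issue 6, read 7, done 12, write 13
5) issue 9, read 10, done 11, write 12  <struct: A0 busy until I3 writes@8>
6) issue 10, read 11, done 13, write 14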